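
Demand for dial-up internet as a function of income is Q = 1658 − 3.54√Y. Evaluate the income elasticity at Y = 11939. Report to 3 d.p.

At Y = 11939: Q = 1271.199.
dQ/dY = -3.54/(2√Y) = -0.016199 at this income.
η = (dQ/dY)·(Y/Q) = -0.016199 × (11939/1271.199) = -0.152.

-0.152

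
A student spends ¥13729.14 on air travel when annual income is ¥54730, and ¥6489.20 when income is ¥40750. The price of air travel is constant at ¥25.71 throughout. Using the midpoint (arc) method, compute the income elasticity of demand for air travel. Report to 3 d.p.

2.446

With a constant price, Q₁ = 13729.14/25.71 = 534.000 and Q₂ = 6489.20/25.71 = 252.400 (equivalently, work directly with expenditure since P cancels).
Midpoint %ΔQ = (6489.20 − 13729.14)/10109.17 = -0.71618; midpoint %ΔI = (40750 − 54730)/47740 = -0.29284.
η = -0.71618 / -0.29284 = 2.446.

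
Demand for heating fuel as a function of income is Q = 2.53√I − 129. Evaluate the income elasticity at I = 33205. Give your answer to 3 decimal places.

0.694

At I = 33205: Q = 332.023.
dQ/dI = 2.53/(2√I) = 0.00694207 at this income.
η = (dQ/dI)·(I/Q) = 0.00694207 × (33205/332.023) = 0.694.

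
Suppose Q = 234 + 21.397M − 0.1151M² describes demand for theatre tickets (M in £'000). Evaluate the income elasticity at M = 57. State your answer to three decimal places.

At M = 57: Q = 1079.6691.
dQ/dM = 21.397 − 0.2302M = 8.27560.
η = (dQ/dM)·(M/Q) = 8.27560 × (57/1079.6691) = 0.437.

0.437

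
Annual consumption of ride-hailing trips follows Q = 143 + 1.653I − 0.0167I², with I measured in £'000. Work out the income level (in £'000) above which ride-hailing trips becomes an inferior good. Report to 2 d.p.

49.49

dQ/dI = 1.653 − 0.0334I.
The good is inferior where dQ/dI < 0. Setting dQ/dI = 0 gives I = 1.653 / 0.0334 = 49.49.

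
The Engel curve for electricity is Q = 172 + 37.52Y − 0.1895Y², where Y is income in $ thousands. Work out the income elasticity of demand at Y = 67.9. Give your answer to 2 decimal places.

0.43

At Y = 67.9: Q = 1845.9353.
dQ/dY = 37.52 − 0.379Y = 11.78590.
η = (dQ/dY)·(Y/Q) = 11.78590 × (67.9/1845.9353) = 0.43.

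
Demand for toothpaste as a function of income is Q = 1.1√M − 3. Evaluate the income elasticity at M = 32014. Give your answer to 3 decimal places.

0.508

At M = 32014: Q = 193.817.
dQ/dM = 1.1/(2√M) = 0.00307392 at this income.
η = (dQ/dM)·(M/Q) = 0.00307392 × (32014/193.817) = 0.508.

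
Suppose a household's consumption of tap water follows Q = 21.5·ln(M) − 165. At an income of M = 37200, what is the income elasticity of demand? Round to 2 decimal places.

At M = 37200: Q = 61.267.
dQ/dM = 21.5/M = 0.000577957 at this income.
η = (dQ/dM)·(M/Q) = 0.000577957 × (37200/61.267) = 0.35.

0.35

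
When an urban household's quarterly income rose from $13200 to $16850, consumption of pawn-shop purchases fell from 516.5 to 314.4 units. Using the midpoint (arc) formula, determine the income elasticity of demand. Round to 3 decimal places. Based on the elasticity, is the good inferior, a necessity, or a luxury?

ΔQ = 314.4 − 516.5 = -202.1; midpoint Q̄ = (516.5 + 314.4)/2 = 415.45.
ΔI = 16850 − 13200 = 3650; midpoint Ī = (13200 + 16850)/2 = 15025.
η = (ΔQ/Q̄) ÷ (ΔI/Ī) = (-202.1/415.45) ÷ (3650/15025) = -2.002.
η < 0 ⇒ inferior good.

-2.002 (inferior good)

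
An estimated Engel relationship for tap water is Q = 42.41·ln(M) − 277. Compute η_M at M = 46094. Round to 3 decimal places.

At M = 46094: Q = 178.417.
dQ/dM = 42.41/M = 0.000920076 at this income.
η = (dQ/dM)·(M/Q) = 0.000920076 × (46094/178.417) = 0.238.

0.238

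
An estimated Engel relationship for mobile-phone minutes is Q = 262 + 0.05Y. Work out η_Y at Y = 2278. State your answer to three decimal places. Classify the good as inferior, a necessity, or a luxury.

0.303 (necessity)

At Y = 2278: Q = 375.900.
dQ/dY = 0.05.
η = (dQ/dY)·(Y/Q) = 0.05 × (2278/375.900) = 0.303.
Since 0 < η < 1, the good is a necessity.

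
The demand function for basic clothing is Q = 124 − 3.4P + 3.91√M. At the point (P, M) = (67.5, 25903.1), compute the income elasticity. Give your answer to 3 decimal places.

At P = 67.5, M = 25903.1: Q = 523.793.
Holding P constant, ∂Q/∂M = 3.91/(2√M) = 0.0121471.
η_M = (∂Q/∂M)·(M/Q) = 0.0121471 × (25903.1/523.793) = 0.601.

0.601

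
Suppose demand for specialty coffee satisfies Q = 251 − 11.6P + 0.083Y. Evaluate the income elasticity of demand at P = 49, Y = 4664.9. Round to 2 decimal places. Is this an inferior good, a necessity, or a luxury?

At P = 49, Y = 4664.9: Q = 69.787.
Holding P constant, ∂Q/∂Y = 0.083.
η_Y = (∂Q/∂Y)·(Y/Q) = 0.083 × (4664.9/69.787) = 5.55.
Since η > 1, this is a luxury.

5.55 (luxury)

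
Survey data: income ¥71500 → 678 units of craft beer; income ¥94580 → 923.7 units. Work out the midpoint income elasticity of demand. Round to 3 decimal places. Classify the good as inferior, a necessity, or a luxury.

ΔQ = 923.7 − 678 = 245.7; midpoint Q̄ = (678 + 923.7)/2 = 800.85.
ΔI = 94580 − 71500 = 23080; midpoint Ī = (71500 + 94580)/2 = 83040.
η = (ΔQ/Q̄) ÷ (ΔI/Ī) = (245.7/800.85) ÷ (23080/83040) = 1.104.
η > 1 ⇒ luxury.

1.104 (luxury)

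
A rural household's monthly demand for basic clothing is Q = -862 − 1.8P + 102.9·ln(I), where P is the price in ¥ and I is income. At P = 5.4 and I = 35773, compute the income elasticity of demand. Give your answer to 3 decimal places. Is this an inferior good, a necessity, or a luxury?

At P = 5.4, I = 35773: Q = 207.181.
Holding P constant, ∂Q/∂I = 102.9/I = 0.00287647.
η_I = (∂Q/∂I)·(I/Q) = 0.00287647 × (35773/207.181) = 0.497.
Since 0 < η < 1, this is a necessity.

0.497 (necessity)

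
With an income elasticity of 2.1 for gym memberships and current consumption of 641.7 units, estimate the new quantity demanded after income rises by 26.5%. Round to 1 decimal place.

%ΔQ ≈ η × %ΔI = 2.1 × 26.5% = 55.65%.
New Q ≈ 641.7 × (1 + 0.5565) = 998.8.

998.8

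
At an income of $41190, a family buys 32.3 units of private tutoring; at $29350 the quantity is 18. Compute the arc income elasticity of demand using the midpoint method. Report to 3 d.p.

1.694

ΔQ = 18 − 32.3 = -14.3; midpoint Q̄ = (32.3 + 18)/2 = 25.15.
ΔI = 29350 − 41190 = -11840; midpoint Ī = (41190 + 29350)/2 = 35270.
η = (ΔQ/Q̄) ÷ (ΔI/Ī) = (-14.3/25.15) ÷ (-11840/35270) = 1.694.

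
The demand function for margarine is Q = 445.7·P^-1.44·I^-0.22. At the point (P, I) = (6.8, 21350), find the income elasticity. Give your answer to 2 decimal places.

-0.22

For a multiplicative demand Q = A·P^α·I^β, the income elasticity is β everywhere.
Here β = -0.22, so η = -0.22.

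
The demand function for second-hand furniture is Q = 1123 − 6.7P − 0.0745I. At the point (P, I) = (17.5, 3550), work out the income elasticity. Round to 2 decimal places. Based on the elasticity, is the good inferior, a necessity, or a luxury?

At P = 17.5, I = 3550: Q = 741.275.
Holding P constant, ∂Q/∂I = −0.0745.
η_I = (∂Q/∂I)·(I/Q) = -0.0745 × (3550/741.275) = -0.36.
Since η < 0, this is an inferior good.

-0.36 (inferior good)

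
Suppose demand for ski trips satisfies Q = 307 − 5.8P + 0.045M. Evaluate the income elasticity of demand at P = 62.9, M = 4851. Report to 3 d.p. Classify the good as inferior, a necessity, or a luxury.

1.360 (luxury)

At P = 62.9, M = 4851: Q = 160.475.
Holding P constant, ∂Q/∂M = 0.045.
η_M = (∂Q/∂M)·(M/Q) = 0.045 × (4851/160.475) = 1.360.
Since η > 1, this is a luxury.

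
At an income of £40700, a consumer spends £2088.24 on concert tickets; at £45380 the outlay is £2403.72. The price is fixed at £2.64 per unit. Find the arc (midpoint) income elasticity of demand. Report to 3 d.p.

1.292

With a constant price, Q₁ = 2088.24/2.64 = 791.000 and Q₂ = 2403.72/2.64 = 910.500 (equivalently, work directly with expenditure since P cancels).
Midpoint %ΔQ = (2403.72 − 2088.24)/2245.98 = 0.14046; midpoint %ΔI = (45380 − 40700)/43040 = 0.10874.
η = 0.14046 / 0.10874 = 1.292.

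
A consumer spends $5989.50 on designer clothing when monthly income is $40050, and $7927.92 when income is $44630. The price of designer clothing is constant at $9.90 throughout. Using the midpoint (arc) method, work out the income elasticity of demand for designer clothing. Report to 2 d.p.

With a constant price, Q₁ = 5989.50/9.90 = 605.000 and Q₂ = 7927.92/9.90 = 800.800 (equivalently, work directly with expenditure since P cancels).
Midpoint %ΔQ = (7927.92 − 5989.50)/6958.71 = 0.27856; midpoint %ΔI = (44630 − 40050)/42340 = 0.10817.
η = 0.27856 / 0.10817 = 2.58.

2.58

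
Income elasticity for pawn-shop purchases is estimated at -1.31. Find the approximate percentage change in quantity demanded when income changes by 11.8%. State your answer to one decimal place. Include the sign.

%ΔQ ≈ η × %ΔI = -1.31 × 11.8% = -15.5%.

-15.5%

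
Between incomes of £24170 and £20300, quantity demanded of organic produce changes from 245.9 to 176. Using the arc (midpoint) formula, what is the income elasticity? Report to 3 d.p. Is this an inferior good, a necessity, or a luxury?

ΔQ = 176 − 245.9 = -69.9; midpoint Q̄ = (245.9 + 176)/2 = 210.95.
ΔI = 20300 − 24170 = -3870; midpoint Ī = (24170 + 20300)/2 = 22235.
η = (ΔQ/Q̄) ÷ (ΔI/Ī) = (-69.9/210.95) ÷ (-3870/22235) = 1.904.
η > 1 ⇒ luxury.

1.904 (luxury)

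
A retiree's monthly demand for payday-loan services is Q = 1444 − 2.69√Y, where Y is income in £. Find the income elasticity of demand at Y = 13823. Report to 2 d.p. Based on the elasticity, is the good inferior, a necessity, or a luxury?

At Y = 13823: Q = 1127.733.
dQ/dY = -2.69/(2√Y) = -0.0114399 at this income.
η = (dQ/dY)·(Y/Q) = -0.0114399 × (13823/1127.733) = -0.14.
Since η < 0, the good is an inferior good.

-0.14 (inferior good)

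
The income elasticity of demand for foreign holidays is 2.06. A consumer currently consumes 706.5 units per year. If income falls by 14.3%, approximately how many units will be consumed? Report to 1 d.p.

498.4

%ΔQ ≈ η × %ΔI = 2.06 × (-14.3%) = -29.458%.
New Q ≈ 706.5 × (1 − 0.29458) = 498.4.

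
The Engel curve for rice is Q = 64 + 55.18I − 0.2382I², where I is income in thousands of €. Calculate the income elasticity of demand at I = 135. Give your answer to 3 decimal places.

-0.389

At I = 135: Q = 3172.1050.
dQ/dI = 55.18 − 0.4764I = -9.13400.
η = (dQ/dI)·(I/Q) = -9.13400 × (135/3172.1050) = -0.389.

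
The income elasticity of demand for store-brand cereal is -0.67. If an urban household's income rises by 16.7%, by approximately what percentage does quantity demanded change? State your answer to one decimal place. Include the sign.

-11.2%

%ΔQ ≈ η × %ΔI = -0.67 × 16.7% = -11.2%.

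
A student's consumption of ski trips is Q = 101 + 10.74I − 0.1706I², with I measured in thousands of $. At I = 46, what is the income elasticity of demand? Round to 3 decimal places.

-0.974

At I = 46: Q = 234.0504.
dQ/dI = 10.74 − 0.3412I = -4.95520.
η = (dQ/dI)·(I/Q) = -4.95520 × (46/234.0504) = -0.974.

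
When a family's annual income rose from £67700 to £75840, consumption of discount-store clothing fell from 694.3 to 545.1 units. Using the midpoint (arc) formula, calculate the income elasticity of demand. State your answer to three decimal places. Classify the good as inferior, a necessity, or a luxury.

-2.123 (inferior good)

ΔQ = 545.1 − 694.3 = -149.2; midpoint Q̄ = (694.3 + 545.1)/2 = 619.7.
ΔI = 75840 − 67700 = 8140; midpoint Ī = (67700 + 75840)/2 = 71770.
η = (ΔQ/Q̄) ÷ (ΔI/Ī) = (-149.2/619.7) ÷ (8140/71770) = -2.123.
η < 0 ⇒ inferior good.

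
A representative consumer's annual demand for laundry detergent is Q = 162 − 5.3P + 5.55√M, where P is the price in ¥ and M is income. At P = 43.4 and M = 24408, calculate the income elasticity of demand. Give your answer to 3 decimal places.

0.543

At P = 43.4, M = 24408: Q = 799.060.
Holding P constant, ∂Q/∂M = 5.55/(2√M) = 0.0177622.
η_M = (∂Q/∂M)·(M/Q) = 0.0177622 × (24408/799.060) = 0.543.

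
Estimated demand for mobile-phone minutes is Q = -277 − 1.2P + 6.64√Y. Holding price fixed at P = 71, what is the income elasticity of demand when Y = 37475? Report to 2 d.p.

0.70

At P = 71, Y = 37475: Q = 923.202.
Holding P constant, ∂Q/∂Y = 6.64/(2√Y) = 0.0171501.
η_Y = (∂Q/∂Y)·(Y/Q) = 0.0171501 × (37475/923.202) = 0.70.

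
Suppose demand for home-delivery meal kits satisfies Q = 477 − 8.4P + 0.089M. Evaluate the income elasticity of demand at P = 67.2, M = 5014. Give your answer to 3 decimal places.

1.244

At P = 67.2, M = 5014: Q = 358.766.
Holding P constant, ∂Q/∂M = 0.089.
η_M = (∂Q/∂M)·(M/Q) = 0.089 × (5014/358.766) = 1.244.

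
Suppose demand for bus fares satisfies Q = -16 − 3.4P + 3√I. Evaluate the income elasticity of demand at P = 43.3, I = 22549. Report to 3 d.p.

0.784

At P = 43.3, I = 22549: Q = 287.270.
Holding P constant, ∂Q/∂I = 3/(2√I) = 0.00998913.
η_I = (∂Q/∂I)·(I/Q) = 0.00998913 × (22549/287.270) = 0.784.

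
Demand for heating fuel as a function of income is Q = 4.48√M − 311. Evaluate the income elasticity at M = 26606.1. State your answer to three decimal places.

At M = 26606.1: Q = 419.750.
dQ/dM = 4.48/(2√M) = 0.0137327 at this income.
η = (dQ/dM)·(M/Q) = 0.0137327 × (26606.1/419.750) = 0.870.

0.870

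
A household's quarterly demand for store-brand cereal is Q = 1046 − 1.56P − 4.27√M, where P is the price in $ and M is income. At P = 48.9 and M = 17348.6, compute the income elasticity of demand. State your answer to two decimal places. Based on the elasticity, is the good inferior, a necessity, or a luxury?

-0.69 (inferior good)

At P = 48.9, M = 17348.6: Q = 407.297.
Holding P constant, ∂Q/∂M = -4.27/(2√M) = -0.0162094.
η_M = (∂Q/∂M)·(M/Q) = -0.0162094 × (17348.6/407.297) = -0.69.
Since η < 0, this is an inferior good.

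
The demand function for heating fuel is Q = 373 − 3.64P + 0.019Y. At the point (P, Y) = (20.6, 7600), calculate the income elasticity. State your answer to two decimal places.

At P = 20.6, Y = 7600: Q = 442.416.
Holding P constant, ∂Q/∂Y = 0.019.
η_Y = (∂Q/∂Y)·(Y/Q) = 0.019 × (7600/442.416) = 0.33.

0.33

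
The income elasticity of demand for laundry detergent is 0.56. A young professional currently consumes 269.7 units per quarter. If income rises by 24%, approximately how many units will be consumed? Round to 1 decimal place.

%ΔQ ≈ η × %ΔI = 0.56 × 24% = 13.44%.
New Q ≈ 269.7 × (1 + 0.1344) = 305.9.

305.9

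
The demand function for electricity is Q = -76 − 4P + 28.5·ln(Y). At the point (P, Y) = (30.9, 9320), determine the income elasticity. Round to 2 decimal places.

0.47

At P = 30.9, Y = 9320: Q = 60.888.
Holding P constant, ∂Q/∂Y = 28.5/Y = 0.00305794.
η_Y = (∂Q/∂Y)·(Y/Q) = 0.00305794 × (9320/60.888) = 0.47.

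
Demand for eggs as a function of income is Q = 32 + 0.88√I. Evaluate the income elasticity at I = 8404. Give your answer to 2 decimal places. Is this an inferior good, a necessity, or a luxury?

0.36 (necessity)

At I = 8404: Q = 112.673.
dQ/dI = 0.88/(2√I) = 0.00479965 at this income.
η = (dQ/dI)·(I/Q) = 0.00479965 × (8404/112.673) = 0.36.
Since 0 < η < 1, the good is a necessity.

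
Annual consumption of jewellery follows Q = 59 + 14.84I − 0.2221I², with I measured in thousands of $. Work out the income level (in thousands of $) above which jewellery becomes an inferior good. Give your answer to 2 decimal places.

dQ/dI = 14.84 − 0.4442I.
The good is inferior where dQ/dI < 0. Setting dQ/dI = 0 gives I = 14.84 / 0.4442 = 33.41.

33.41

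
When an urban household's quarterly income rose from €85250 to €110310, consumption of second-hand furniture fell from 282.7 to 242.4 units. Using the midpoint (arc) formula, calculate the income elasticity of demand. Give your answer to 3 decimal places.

ΔQ = 242.4 − 282.7 = -40.3; midpoint Q̄ = (282.7 + 242.4)/2 = 262.55.
ΔI = 110310 − 85250 = 25060; midpoint Ī = (85250 + 110310)/2 = 97780.
η = (ΔQ/Q̄) ÷ (ΔI/Ī) = (-40.3/262.55) ÷ (25060/97780) = -0.599.

-0.599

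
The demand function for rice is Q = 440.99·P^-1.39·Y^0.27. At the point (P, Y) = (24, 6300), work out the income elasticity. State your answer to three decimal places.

For a multiplicative demand Q = A·P^α·Y^β, the income elasticity is β everywhere.
Here β = 0.27, so η = 0.270.

0.270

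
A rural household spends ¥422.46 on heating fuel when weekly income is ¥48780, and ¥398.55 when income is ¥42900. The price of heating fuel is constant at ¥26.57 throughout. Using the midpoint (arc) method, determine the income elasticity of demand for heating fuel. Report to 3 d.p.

With a constant price, Q₁ = 422.46/26.57 = 15.900 and Q₂ = 398.55/26.57 = 15.000 (equivalently, work directly with expenditure since P cancels).
Midpoint %ΔQ = (398.55 − 422.46)/410.51 = -0.05825; midpoint %ΔI = (42900 − 48780)/45840 = -0.12827.
η = -0.05825 / -0.12827 = 0.454.

0.454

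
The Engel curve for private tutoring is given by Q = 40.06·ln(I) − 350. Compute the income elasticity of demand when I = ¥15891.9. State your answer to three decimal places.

1.068

At I = 15891.9: Q = 37.523.
dQ/dI = 40.06/I = 0.00252078 at this income.
η = (dQ/dI)·(I/Q) = 0.00252078 × (15891.9/37.523) = 1.068.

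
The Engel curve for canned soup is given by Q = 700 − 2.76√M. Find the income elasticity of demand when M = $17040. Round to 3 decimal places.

-0.530

At M = 17040: Q = 339.717.
dQ/dM = -2.76/(2√M) = -0.0105717 at this income.
η = (dQ/dM)·(M/Q) = -0.0105717 × (17040/339.717) = -0.530.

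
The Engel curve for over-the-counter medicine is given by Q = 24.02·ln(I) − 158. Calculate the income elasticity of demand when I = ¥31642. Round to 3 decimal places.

0.264

At I = 31642: Q = 90.901.
dQ/dI = 24.02/I = 0.000759118 at this income.
η = (dQ/dI)·(I/Q) = 0.000759118 × (31642/90.901) = 0.264.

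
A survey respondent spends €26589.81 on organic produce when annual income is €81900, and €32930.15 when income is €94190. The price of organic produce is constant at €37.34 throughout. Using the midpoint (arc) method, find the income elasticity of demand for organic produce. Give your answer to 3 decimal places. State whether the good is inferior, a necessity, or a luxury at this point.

With a constant price, Q₁ = 26589.81/37.34 = 712.100 and Q₂ = 32930.15/37.34 = 881.900 (equivalently, work directly with expenditure since P cancels).
Midpoint %ΔQ = (32930.15 − 26589.81)/29759.98 = 0.21305; midpoint %ΔI = (94190 − 81900)/88045 = 0.13959.
η = 0.21305 / 0.13959 = 1.526.
η > 1 ⇒ luxury.

1.526 (luxury)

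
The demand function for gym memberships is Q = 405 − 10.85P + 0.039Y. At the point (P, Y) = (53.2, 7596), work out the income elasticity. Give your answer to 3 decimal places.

2.389

At P = 53.2, Y = 7596: Q = 124.024.
Holding P constant, ∂Q/∂Y = 0.039.
η_Y = (∂Q/∂Y)·(Y/Q) = 0.039 × (7596/124.024) = 2.389.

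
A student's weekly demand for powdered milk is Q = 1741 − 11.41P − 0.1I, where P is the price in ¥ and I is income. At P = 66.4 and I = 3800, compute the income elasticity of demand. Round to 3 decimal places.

At P = 66.4, I = 3800: Q = 603.376.
Holding P constant, ∂Q/∂I = −0.1.
η_I = (∂Q/∂I)·(I/Q) = -0.1 × (3800/603.376) = -0.630.

-0.630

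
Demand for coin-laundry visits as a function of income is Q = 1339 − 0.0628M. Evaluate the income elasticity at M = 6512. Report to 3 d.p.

At M = 6512: Q = 930.046.
dQ/dM = −0.0628.
η = (dQ/dM)·(M/Q) = -0.0628 × (6512/930.046) = -0.440.

-0.440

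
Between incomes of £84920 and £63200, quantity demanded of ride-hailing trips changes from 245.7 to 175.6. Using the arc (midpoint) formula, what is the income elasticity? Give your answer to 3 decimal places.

1.135

ΔQ = 175.6 − 245.7 = -70.1; midpoint Q̄ = (245.7 + 175.6)/2 = 210.65.
ΔI = 63200 − 84920 = -21720; midpoint Ī = (84920 + 63200)/2 = 74060.
η = (ΔQ/Q̄) ÷ (ΔI/Ī) = (-70.1/210.65) ÷ (-21720/74060) = 1.135.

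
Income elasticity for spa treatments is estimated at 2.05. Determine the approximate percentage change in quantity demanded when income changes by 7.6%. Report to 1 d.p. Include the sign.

15.6%

%ΔQ ≈ η × %ΔI = 2.05 × 7.6% = 15.6%.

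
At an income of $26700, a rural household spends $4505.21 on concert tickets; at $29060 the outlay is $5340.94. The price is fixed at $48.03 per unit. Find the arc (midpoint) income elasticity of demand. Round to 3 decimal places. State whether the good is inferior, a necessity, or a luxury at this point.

2.005 (luxury)

With a constant price, Q₁ = 4505.21/48.03 = 93.800 and Q₂ = 5340.94/48.03 = 111.200 (equivalently, work directly with expenditure since P cancels).
Midpoint %ΔQ = (5340.94 − 4505.21)/4923.08 = 0.16976; midpoint %ΔI = (29060 − 26700)/27880 = 0.08465.
η = 0.16976 / 0.08465 = 2.005.
η > 1 ⇒ luxury.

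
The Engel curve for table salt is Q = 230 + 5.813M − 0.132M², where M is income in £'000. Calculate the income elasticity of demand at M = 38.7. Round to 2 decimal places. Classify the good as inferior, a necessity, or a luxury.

-0.66 (inferior good)

At M = 38.7: Q = 257.2680.
dQ/dM = 5.813 − 0.264M = -4.40380.
η = (dQ/dM)·(M/Q) = -4.40380 × (38.7/257.2680) = -0.66.
η < 0 ⇒ inferior good.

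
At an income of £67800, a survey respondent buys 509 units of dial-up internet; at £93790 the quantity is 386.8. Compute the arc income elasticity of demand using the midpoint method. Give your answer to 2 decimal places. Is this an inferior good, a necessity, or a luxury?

-0.85 (inferior good)

ΔQ = 386.8 − 509 = -122.2; midpoint Q̄ = (509 + 386.8)/2 = 447.9.
ΔI = 93790 − 67800 = 25990; midpoint Ī = (67800 + 93790)/2 = 80795.
η = (ΔQ/Q̄) ÷ (ΔI/Ī) = (-122.2/447.9) ÷ (25990/80795) = -0.85.
η < 0 ⇒ inferior good.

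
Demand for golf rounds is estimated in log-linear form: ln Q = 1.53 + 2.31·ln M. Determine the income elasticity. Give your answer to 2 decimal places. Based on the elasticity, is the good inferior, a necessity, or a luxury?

In a log-linear demand, the coefficient on ln M is the income elasticity.
So η = 2.31.
η > 1 ⇒ luxury.

2.31 (luxury)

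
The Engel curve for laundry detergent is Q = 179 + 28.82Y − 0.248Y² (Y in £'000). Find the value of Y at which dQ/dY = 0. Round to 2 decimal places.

58.10

dQ/dY = 28.82 − 0.496Y.
The good is inferior where dQ/dY < 0. Setting dQ/dY = 0 gives Y = 28.82 / 0.496 = 58.10.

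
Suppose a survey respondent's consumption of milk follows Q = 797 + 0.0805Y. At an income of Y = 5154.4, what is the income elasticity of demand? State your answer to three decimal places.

0.342

At Y = 5154.4: Q = 1211.929.
dQ/dY = 0.0805.
η = (dQ/dY)·(Y/Q) = 0.0805 × (5154.4/1211.929) = 0.342.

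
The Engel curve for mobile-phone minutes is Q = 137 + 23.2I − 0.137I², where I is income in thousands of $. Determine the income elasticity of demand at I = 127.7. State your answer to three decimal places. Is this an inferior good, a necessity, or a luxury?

At I = 127.7: Q = 865.5413.
dQ/dI = 23.2 − 0.274I = -11.78980.
η = (dQ/dI)·(I/Q) = -11.78980 × (127.7/865.5413) = -1.739.
η < 0 ⇒ inferior good.

-1.739 (inferior good)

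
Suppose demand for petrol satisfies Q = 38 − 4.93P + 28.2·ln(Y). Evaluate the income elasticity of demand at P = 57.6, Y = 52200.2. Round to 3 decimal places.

At P = 57.6, Y = 52200.2: Q = 60.364.
Holding P constant, ∂Q/∂Y = 28.2/Y = 0.000540228.
η_Y = (∂Q/∂Y)·(Y/Q) = 0.000540228 × (52200.2/60.364) = 0.467.

0.467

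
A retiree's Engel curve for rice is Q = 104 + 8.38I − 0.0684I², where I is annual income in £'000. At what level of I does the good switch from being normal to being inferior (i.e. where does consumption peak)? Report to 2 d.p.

61.26

dQ/dI = 8.38 − 0.1368I.
The good is inferior where dQ/dI < 0. Setting dQ/dI = 0 gives I = 8.38 / 0.1368 = 61.26.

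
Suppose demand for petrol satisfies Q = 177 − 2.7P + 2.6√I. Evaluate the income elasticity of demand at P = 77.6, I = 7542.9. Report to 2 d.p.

0.58

At P = 77.6, I = 7542.9: Q = 193.290.
Holding P constant, ∂Q/∂I = 2.6/(2√I) = 0.0149684.
η_I = (∂Q/∂I)·(I/Q) = 0.0149684 × (7542.9/193.290) = 0.58.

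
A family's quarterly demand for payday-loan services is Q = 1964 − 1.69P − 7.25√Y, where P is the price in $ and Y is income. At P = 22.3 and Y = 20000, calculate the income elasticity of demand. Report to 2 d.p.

At P = 22.3, Y = 20000: Q = 901.008.
Holding P constant, ∂Q/∂Y = -7.25/(2√Y) = -0.0256326.
η_Y = (∂Q/∂Y)·(Y/Q) = -0.0256326 × (20000/901.008) = -0.57.

-0.57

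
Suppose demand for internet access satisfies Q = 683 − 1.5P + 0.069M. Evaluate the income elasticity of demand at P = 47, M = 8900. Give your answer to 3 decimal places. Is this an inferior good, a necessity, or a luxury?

At P = 47, M = 8900: Q = 1226.600.
Holding P constant, ∂Q/∂M = 0.069.
η_M = (∂Q/∂M)·(M/Q) = 0.069 × (8900/1226.600) = 0.501.
Since 0 < η < 1, this is a necessity.

0.501 (necessity)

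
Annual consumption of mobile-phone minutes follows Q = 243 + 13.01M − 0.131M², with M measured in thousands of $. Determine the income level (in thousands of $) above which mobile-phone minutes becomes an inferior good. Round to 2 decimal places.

49.66

dQ/dM = 13.01 − 0.262M.
The good is inferior where dQ/dM < 0. Setting dQ/dM = 0 gives M = 13.01 / 0.262 = 49.66.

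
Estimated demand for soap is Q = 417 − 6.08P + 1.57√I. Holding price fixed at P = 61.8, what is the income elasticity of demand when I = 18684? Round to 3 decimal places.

0.419

At P = 61.8, I = 18684: Q = 255.858.
Holding P constant, ∂Q/∂I = 1.57/(2√I) = 0.00574295.
η_I = (∂Q/∂I)·(I/Q) = 0.00574295 × (18684/255.858) = 0.419.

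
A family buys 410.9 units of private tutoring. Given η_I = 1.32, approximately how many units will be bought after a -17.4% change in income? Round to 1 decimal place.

316.5

%ΔQ ≈ η × %ΔI = 1.32 × (-17.4%) = -22.968%.
New Q ≈ 410.9 × (1 − 0.22968) = 316.5.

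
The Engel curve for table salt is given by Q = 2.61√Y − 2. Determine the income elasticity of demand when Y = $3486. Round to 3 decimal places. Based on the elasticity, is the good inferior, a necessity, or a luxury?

0.507 (necessity)

At Y = 3486: Q = 152.101.
dQ/dY = 2.61/(2√Y) = 0.0221028 at this income.
η = (dQ/dY)·(Y/Q) = 0.0221028 × (3486/152.101) = 0.507.
Since 0 < η < 1, the good is a necessity.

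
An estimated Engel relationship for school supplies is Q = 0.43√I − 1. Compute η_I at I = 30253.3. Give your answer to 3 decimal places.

At I = 30253.3: Q = 73.792.
dQ/dI = 0.43/(2√I) = 0.0012361 at this income.
η = (dQ/dI)·(I/Q) = 0.0012361 × (30253.3/73.792) = 0.507.

0.507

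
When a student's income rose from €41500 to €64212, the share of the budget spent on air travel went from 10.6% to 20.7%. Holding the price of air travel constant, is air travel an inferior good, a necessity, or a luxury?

luxury

The budget share rises as income rises, so η > 1.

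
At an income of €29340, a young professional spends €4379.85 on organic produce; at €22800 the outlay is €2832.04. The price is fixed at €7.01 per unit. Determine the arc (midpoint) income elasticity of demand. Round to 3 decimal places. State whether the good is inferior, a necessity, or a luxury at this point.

With a constant price, Q₁ = 4379.85/7.01 = 624.800 and Q₂ = 2832.04/7.01 = 404.000 (equivalently, work directly with expenditure since P cancels).
Midpoint %ΔQ = (2832.04 − 4379.85)/3605.95 = -0.42924; midpoint %ΔI = (22800 − 29340)/26070 = -0.25086.
η = -0.42924 / -0.25086 = 1.711.
η > 1 ⇒ luxury.

1.711 (luxury)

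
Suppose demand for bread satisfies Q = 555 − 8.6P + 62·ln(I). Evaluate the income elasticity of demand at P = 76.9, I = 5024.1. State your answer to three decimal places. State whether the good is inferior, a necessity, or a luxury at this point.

At P = 76.9, I = 5024.1: Q = 422.024.
Holding P constant, ∂Q/∂I = 62/I = 0.0123405.
η_I = (∂Q/∂I)·(I/Q) = 0.0123405 × (5024.1/422.024) = 0.147.
Since 0 < η < 1, this is a necessity.

0.147 (necessity)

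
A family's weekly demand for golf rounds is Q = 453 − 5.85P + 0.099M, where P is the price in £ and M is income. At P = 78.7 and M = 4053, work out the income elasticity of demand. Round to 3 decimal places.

1.019

At P = 78.7, M = 4053: Q = 393.852.
Holding P constant, ∂Q/∂M = 0.099.
η_M = (∂Q/∂M)·(M/Q) = 0.099 × (4053/393.852) = 1.019.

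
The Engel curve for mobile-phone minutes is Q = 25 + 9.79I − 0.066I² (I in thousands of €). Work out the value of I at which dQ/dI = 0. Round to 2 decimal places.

74.17

dQ/dI = 9.79 − 0.132I.
The good is inferior where dQ/dI < 0. Setting dQ/dI = 0 gives I = 9.79 / 0.132 = 74.17.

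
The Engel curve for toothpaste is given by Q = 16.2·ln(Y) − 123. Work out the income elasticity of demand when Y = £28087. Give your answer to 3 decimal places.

At Y = 28087: Q = 42.938.
dQ/dY = 16.2/Y = 0.000576779 at this income.
η = (dQ/dY)·(Y/Q) = 0.000576779 × (28087/42.938) = 0.377.

0.377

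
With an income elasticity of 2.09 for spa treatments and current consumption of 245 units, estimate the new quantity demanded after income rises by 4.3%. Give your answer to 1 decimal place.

%ΔQ ≈ η × %ΔI = 2.09 × 4.3% = 8.987%.
New Q ≈ 245 × (1 + 0.08987) = 267.0.

267.0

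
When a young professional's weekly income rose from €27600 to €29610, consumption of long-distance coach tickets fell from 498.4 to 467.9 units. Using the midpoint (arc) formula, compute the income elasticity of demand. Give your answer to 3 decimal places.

ΔQ = 467.9 − 498.4 = -30.5; midpoint Q̄ = (498.4 + 467.9)/2 = 483.15.
ΔI = 29610 − 27600 = 2010; midpoint Ī = (27600 + 29610)/2 = 28605.
η = (ΔQ/Q̄) ÷ (ΔI/Ī) = (-30.5/483.15) ÷ (2010/28605) = -0.898.

-0.898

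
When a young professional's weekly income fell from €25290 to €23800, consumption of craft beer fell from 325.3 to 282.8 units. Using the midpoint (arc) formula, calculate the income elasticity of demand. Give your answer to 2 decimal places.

ΔQ = 282.8 − 325.3 = -42.5; midpoint Q̄ = (325.3 + 282.8)/2 = 304.05.
ΔI = 23800 − 25290 = -1490; midpoint Ī = (25290 + 23800)/2 = 24545.
η = (ΔQ/Q̄) ÷ (ΔI/Ī) = (-42.5/304.05) ÷ (-1490/24545) = 2.30.

2.30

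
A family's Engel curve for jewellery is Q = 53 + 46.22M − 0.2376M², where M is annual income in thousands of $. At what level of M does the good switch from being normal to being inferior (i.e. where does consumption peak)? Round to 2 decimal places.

dQ/dM = 46.22 − 0.4752M.
The good is inferior where dQ/dM < 0. Setting dQ/dM = 0 gives M = 46.22 / 0.4752 = 97.26.

97.26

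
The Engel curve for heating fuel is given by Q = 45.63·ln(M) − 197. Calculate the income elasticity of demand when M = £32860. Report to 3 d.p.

0.164

At M = 32860: Q = 277.553.
dQ/dM = 45.63/M = 0.00138862 at this income.
η = (dQ/dM)·(M/Q) = 0.00138862 × (32860/277.553) = 0.164.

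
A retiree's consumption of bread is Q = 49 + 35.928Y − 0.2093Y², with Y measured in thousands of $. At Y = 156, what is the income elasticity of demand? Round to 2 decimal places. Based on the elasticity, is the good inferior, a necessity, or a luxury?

-8.18 (inferior good)

At Y = 156: Q = 560.2432.
dQ/dY = 35.928 − 0.4186Y = -29.37360.
η = (dQ/dY)·(Y/Q) = -29.37360 × (156/560.2432) = -8.18.
η < 0 ⇒ inferior good.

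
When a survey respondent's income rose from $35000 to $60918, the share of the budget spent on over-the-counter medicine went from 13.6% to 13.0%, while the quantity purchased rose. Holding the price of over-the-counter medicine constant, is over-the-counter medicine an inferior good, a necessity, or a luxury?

necessity

Quantity rises but the budget share falls as income rises, so 0 < η < 1.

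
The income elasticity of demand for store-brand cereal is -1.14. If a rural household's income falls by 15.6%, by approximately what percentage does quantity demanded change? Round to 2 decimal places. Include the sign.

17.78%

%ΔQ ≈ η × %ΔI = -1.14 × (-15.6%) = 17.78%.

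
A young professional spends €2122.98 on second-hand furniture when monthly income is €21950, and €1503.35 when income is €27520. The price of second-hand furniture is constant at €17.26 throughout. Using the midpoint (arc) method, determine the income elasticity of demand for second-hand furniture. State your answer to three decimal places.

With a constant price, Q₁ = 2122.98/17.26 = 123.000 and Q₂ = 1503.35/17.26 = 87.100 (equivalently, work directly with expenditure since P cancels).
Midpoint %ΔQ = (1503.35 − 2122.98)/1813.17 = -0.34174; midpoint %ΔI = (27520 − 21950)/24735 = 0.22519.
η = -0.34174 / 0.22519 = -1.518.

-1.518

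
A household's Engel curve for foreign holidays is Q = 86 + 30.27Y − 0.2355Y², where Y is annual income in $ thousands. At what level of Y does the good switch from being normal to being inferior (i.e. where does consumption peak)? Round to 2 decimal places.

64.27

dQ/dY = 30.27 − 0.471Y.
The good is inferior where dQ/dY < 0. Setting dQ/dY = 0 gives Y = 30.27 / 0.471 = 64.27.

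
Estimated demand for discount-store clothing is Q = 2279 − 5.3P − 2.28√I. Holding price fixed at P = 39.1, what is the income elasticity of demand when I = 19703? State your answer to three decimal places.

-0.091

At P = 39.1, I = 19703: Q = 1751.732.
Holding P constant, ∂Q/∂I = -2.28/(2√I) = -0.00812155.
η_I = (∂Q/∂I)·(I/Q) = -0.00812155 × (19703/1751.732) = -0.091.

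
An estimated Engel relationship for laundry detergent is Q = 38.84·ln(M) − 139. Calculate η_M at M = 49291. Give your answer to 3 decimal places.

0.138

At M = 49291: Q = 280.685.
dQ/dM = 38.84/M = 0.000787973 at this income.
η = (dQ/dM)·(M/Q) = 0.000787973 × (49291/280.685) = 0.138.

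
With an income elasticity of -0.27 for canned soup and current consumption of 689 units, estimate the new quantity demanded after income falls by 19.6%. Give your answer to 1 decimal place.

725.5

%ΔQ ≈ η × %ΔI = -0.27 × (-19.6%) = 5.292%.
New Q ≈ 689 × (1 + 0.05292) = 725.5.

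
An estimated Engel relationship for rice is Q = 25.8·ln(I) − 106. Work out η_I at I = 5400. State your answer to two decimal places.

0.22

At I = 5400: Q = 115.729.
dQ/dI = 25.8/I = 0.00477778 at this income.
η = (dQ/dI)·(I/Q) = 0.00477778 × (5400/115.729) = 0.22.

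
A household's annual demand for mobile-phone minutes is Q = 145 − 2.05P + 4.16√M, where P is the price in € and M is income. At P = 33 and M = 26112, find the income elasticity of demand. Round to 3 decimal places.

0.448

At P = 33, M = 26112: Q = 749.573.
Holding P constant, ∂Q/∂M = 4.16/(2√M) = 0.0128719.
η_M = (∂Q/∂M)·(M/Q) = 0.0128719 × (26112/749.573) = 0.448.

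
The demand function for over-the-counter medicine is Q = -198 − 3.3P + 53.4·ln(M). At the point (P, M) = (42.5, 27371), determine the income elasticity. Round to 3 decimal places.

0.258

At P = 42.5, M = 27371: Q = 207.351.
Holding P constant, ∂Q/∂M = 53.4/M = 0.00195097.
η_M = (∂Q/∂M)·(M/Q) = 0.00195097 × (27371/207.351) = 0.258.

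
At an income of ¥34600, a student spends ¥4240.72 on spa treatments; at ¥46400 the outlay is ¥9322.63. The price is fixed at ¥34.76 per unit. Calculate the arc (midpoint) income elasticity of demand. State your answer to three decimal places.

With a constant price, Q₁ = 4240.72/34.76 = 122.000 and Q₂ = 9322.63/34.76 = 268.200 (equivalently, work directly with expenditure since P cancels).
Midpoint %ΔQ = (9322.63 − 4240.72)/6781.67 = 0.74936; midpoint %ΔI = (46400 − 34600)/40500 = 0.29136.
η = 0.74936 / 0.29136 = 2.572.

2.572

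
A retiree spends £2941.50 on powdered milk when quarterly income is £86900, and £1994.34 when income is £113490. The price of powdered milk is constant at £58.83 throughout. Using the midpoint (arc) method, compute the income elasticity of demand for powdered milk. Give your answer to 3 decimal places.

-1.446

With a constant price, Q₁ = 2941.50/58.83 = 50.000 and Q₂ = 1994.34/58.83 = 33.900 (equivalently, work directly with expenditure since P cancels).
Midpoint %ΔQ = (1994.34 − 2941.50)/2467.92 = -0.38379; midpoint %ΔI = (113490 − 86900)/100195 = 0.26538.
η = -0.38379 / 0.26538 = -1.446.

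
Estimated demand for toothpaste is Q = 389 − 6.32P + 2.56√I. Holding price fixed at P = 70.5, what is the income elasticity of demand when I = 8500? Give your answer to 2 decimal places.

At P = 70.5, I = 8500: Q = 179.460.
Holding P constant, ∂Q/∂I = 2.56/(2√I) = 0.0138835.
η_I = (∂Q/∂I)·(I/Q) = 0.0138835 × (8500/179.460) = 0.66.

0.66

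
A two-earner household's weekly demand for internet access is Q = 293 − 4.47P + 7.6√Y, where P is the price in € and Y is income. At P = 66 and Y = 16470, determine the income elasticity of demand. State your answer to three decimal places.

0.501

At P = 66, Y = 16470: Q = 973.330.
Holding P constant, ∂Q/∂Y = 7.6/(2√Y) = 0.0296099.
η_Y = (∂Q/∂Y)·(Y/Q) = 0.0296099 × (16470/973.330) = 0.501.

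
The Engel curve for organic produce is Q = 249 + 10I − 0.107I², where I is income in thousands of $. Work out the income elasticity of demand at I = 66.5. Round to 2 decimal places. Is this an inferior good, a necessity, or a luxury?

At I = 66.5: Q = 440.8193.
dQ/dI = 10 − 0.214I = -4.23100.
η = (dQ/dI)·(I/Q) = -4.23100 × (66.5/440.8193) = -0.64.
η < 0 ⇒ inferior good.

-0.64 (inferior good)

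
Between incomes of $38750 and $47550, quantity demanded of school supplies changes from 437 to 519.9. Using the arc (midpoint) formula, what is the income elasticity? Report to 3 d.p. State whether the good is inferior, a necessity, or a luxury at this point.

ΔQ = 519.9 − 437 = 82.9; midpoint Q̄ = (437 + 519.9)/2 = 478.45.
ΔI = 47550 − 38750 = 8800; midpoint Ī = (38750 + 47550)/2 = 43150.
η = (ΔQ/Q̄) ÷ (ΔI/Ī) = (82.9/478.45) ÷ (8800/43150) = 0.850.
0 < η < 1 ⇒ necessity.

0.850 (necessity)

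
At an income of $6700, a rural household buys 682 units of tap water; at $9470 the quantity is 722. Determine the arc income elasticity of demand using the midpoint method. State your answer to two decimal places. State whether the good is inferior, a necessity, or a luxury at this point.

ΔQ = 722 − 682 = 40; midpoint Q̄ = (682 + 722)/2 = 702.
ΔI = 9470 − 6700 = 2770; midpoint Ī = (6700 + 9470)/2 = 8085.
η = (ΔQ/Q̄) ÷ (ΔI/Ī) = (40/702) ÷ (2770/8085) = 0.17.
0 < η < 1 ⇒ necessity.

0.17 (necessity)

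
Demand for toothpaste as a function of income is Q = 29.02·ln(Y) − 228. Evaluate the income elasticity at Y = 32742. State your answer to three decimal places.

At Y = 32742: Q = 73.704.
dQ/dY = 29.02/Y = 0.000886323 at this income.
η = (dQ/dY)·(Y/Q) = 0.000886323 × (32742/73.704) = 0.394.

0.394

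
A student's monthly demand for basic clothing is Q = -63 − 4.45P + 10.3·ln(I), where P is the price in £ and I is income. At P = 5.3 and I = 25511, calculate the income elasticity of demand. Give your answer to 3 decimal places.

At P = 5.3, I = 25511: Q = 17.928.
Holding P constant, ∂Q/∂I = 10.3/I = 0.000403747.
η_I = (∂Q/∂I)·(I/Q) = 0.000403747 × (25511/17.928) = 0.575.

0.575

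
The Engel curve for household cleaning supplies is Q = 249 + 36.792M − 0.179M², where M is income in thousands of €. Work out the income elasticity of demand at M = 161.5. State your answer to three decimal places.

At M = 161.5: Q = 1522.1853.
dQ/dM = 36.792 − 0.358M = -21.02500.
η = (dQ/dM)·(M/Q) = -21.02500 × (161.5/1522.1853) = -2.231.

-2.231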